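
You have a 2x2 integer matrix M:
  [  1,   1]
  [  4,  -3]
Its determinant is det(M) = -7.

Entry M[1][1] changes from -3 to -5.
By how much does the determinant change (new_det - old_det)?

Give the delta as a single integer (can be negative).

Cofactor C_11 = 1
Entry delta = -5 - -3 = -2
Det delta = entry_delta * cofactor = -2 * 1 = -2

Answer: -2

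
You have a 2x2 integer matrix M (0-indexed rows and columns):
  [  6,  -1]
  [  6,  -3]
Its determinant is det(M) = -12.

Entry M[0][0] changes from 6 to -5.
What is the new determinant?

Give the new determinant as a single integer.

Answer: 21

Derivation:
det is linear in row 0: changing M[0][0] by delta changes det by delta * cofactor(0,0).
Cofactor C_00 = (-1)^(0+0) * minor(0,0) = -3
Entry delta = -5 - 6 = -11
Det delta = -11 * -3 = 33
New det = -12 + 33 = 21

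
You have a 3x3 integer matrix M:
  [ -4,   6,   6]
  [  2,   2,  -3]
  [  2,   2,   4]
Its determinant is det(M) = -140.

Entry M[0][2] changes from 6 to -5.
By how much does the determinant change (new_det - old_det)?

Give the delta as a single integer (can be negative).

Answer: 0

Derivation:
Cofactor C_02 = 0
Entry delta = -5 - 6 = -11
Det delta = entry_delta * cofactor = -11 * 0 = 0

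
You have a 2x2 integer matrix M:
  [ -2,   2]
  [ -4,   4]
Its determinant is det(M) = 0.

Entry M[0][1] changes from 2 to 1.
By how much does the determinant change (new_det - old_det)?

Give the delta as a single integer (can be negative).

Answer: -4

Derivation:
Cofactor C_01 = 4
Entry delta = 1 - 2 = -1
Det delta = entry_delta * cofactor = -1 * 4 = -4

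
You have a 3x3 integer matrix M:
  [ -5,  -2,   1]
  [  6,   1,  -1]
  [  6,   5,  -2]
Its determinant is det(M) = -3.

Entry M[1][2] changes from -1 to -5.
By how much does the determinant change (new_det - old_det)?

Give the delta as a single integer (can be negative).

Cofactor C_12 = 13
Entry delta = -5 - -1 = -4
Det delta = entry_delta * cofactor = -4 * 13 = -52

Answer: -52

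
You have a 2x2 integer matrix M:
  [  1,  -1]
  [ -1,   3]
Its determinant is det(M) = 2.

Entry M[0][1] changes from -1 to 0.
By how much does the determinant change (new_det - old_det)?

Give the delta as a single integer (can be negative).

Answer: 1

Derivation:
Cofactor C_01 = 1
Entry delta = 0 - -1 = 1
Det delta = entry_delta * cofactor = 1 * 1 = 1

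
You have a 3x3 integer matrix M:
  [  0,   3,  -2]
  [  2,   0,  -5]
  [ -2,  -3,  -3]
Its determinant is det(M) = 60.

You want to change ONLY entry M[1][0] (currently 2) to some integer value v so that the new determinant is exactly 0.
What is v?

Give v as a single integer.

Answer: -2

Derivation:
det is linear in entry M[1][0]: det = old_det + (v - 2) * C_10
Cofactor C_10 = 15
Want det = 0: 60 + (v - 2) * 15 = 0
  (v - 2) = -60 / 15 = -4
  v = 2 + (-4) = -2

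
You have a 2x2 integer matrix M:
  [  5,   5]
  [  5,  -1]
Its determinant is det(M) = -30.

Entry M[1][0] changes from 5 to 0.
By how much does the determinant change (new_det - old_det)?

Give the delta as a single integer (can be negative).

Answer: 25

Derivation:
Cofactor C_10 = -5
Entry delta = 0 - 5 = -5
Det delta = entry_delta * cofactor = -5 * -5 = 25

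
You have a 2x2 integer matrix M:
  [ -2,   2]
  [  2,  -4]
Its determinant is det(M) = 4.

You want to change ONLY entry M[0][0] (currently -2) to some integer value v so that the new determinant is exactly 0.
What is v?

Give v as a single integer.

det is linear in entry M[0][0]: det = old_det + (v - -2) * C_00
Cofactor C_00 = -4
Want det = 0: 4 + (v - -2) * -4 = 0
  (v - -2) = -4 / -4 = 1
  v = -2 + (1) = -1

Answer: -1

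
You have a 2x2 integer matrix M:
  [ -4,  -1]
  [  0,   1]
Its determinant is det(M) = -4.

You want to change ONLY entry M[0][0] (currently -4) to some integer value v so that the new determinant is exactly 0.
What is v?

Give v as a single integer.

Answer: 0

Derivation:
det is linear in entry M[0][0]: det = old_det + (v - -4) * C_00
Cofactor C_00 = 1
Want det = 0: -4 + (v - -4) * 1 = 0
  (v - -4) = 4 / 1 = 4
  v = -4 + (4) = 0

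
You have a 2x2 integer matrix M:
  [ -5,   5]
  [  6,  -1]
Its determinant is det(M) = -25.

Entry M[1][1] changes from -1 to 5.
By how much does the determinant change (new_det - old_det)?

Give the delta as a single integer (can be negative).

Answer: -30

Derivation:
Cofactor C_11 = -5
Entry delta = 5 - -1 = 6
Det delta = entry_delta * cofactor = 6 * -5 = -30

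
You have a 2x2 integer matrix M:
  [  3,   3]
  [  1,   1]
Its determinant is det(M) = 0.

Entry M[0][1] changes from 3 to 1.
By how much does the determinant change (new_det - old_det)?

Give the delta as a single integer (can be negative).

Answer: 2

Derivation:
Cofactor C_01 = -1
Entry delta = 1 - 3 = -2
Det delta = entry_delta * cofactor = -2 * -1 = 2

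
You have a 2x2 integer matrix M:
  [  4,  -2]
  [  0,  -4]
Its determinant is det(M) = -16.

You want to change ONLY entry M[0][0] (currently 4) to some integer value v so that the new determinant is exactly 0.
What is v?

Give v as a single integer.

Answer: 0

Derivation:
det is linear in entry M[0][0]: det = old_det + (v - 4) * C_00
Cofactor C_00 = -4
Want det = 0: -16 + (v - 4) * -4 = 0
  (v - 4) = 16 / -4 = -4
  v = 4 + (-4) = 0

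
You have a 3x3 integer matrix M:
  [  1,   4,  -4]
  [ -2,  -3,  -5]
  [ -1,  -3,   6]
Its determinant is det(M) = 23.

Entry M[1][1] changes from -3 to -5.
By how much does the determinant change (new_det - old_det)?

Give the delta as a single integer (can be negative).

Cofactor C_11 = 2
Entry delta = -5 - -3 = -2
Det delta = entry_delta * cofactor = -2 * 2 = -4

Answer: -4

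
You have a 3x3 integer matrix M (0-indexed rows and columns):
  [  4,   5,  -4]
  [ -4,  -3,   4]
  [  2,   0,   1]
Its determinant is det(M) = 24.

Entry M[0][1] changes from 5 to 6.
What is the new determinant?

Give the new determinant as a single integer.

det is linear in row 0: changing M[0][1] by delta changes det by delta * cofactor(0,1).
Cofactor C_01 = (-1)^(0+1) * minor(0,1) = 12
Entry delta = 6 - 5 = 1
Det delta = 1 * 12 = 12
New det = 24 + 12 = 36

Answer: 36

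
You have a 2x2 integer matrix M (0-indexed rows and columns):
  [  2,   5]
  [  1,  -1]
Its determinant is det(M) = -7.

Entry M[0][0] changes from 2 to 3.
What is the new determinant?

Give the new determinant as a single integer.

det is linear in row 0: changing M[0][0] by delta changes det by delta * cofactor(0,0).
Cofactor C_00 = (-1)^(0+0) * minor(0,0) = -1
Entry delta = 3 - 2 = 1
Det delta = 1 * -1 = -1
New det = -7 + -1 = -8

Answer: -8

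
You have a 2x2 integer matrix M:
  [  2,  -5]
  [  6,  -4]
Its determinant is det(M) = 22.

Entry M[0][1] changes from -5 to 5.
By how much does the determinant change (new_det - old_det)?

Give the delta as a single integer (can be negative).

Answer: -60

Derivation:
Cofactor C_01 = -6
Entry delta = 5 - -5 = 10
Det delta = entry_delta * cofactor = 10 * -6 = -60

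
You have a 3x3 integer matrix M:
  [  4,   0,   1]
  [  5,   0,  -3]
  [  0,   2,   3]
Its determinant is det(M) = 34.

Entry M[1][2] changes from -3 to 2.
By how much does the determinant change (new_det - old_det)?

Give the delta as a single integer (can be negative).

Answer: -40

Derivation:
Cofactor C_12 = -8
Entry delta = 2 - -3 = 5
Det delta = entry_delta * cofactor = 5 * -8 = -40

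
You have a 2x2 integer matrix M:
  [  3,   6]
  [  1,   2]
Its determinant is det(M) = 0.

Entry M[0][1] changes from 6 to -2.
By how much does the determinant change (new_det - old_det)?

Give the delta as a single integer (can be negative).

Cofactor C_01 = -1
Entry delta = -2 - 6 = -8
Det delta = entry_delta * cofactor = -8 * -1 = 8

Answer: 8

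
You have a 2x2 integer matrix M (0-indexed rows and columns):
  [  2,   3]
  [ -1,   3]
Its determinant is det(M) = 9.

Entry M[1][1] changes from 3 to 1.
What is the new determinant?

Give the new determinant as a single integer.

det is linear in row 1: changing M[1][1] by delta changes det by delta * cofactor(1,1).
Cofactor C_11 = (-1)^(1+1) * minor(1,1) = 2
Entry delta = 1 - 3 = -2
Det delta = -2 * 2 = -4
New det = 9 + -4 = 5

Answer: 5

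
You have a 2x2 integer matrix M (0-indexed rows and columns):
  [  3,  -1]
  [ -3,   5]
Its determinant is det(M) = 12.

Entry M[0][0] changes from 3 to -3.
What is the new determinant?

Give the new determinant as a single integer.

Answer: -18

Derivation:
det is linear in row 0: changing M[0][0] by delta changes det by delta * cofactor(0,0).
Cofactor C_00 = (-1)^(0+0) * minor(0,0) = 5
Entry delta = -3 - 3 = -6
Det delta = -6 * 5 = -30
New det = 12 + -30 = -18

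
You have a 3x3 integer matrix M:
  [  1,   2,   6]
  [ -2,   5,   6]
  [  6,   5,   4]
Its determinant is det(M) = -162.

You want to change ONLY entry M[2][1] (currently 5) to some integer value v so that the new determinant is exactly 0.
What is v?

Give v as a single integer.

Answer: -4

Derivation:
det is linear in entry M[2][1]: det = old_det + (v - 5) * C_21
Cofactor C_21 = -18
Want det = 0: -162 + (v - 5) * -18 = 0
  (v - 5) = 162 / -18 = -9
  v = 5 + (-9) = -4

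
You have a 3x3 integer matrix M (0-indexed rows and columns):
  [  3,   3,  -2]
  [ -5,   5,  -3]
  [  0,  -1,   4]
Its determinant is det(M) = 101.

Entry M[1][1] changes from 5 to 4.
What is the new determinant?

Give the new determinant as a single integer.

det is linear in row 1: changing M[1][1] by delta changes det by delta * cofactor(1,1).
Cofactor C_11 = (-1)^(1+1) * minor(1,1) = 12
Entry delta = 4 - 5 = -1
Det delta = -1 * 12 = -12
New det = 101 + -12 = 89

Answer: 89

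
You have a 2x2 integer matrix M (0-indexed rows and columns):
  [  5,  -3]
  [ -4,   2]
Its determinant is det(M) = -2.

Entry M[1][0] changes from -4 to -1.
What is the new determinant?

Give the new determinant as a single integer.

Answer: 7

Derivation:
det is linear in row 1: changing M[1][0] by delta changes det by delta * cofactor(1,0).
Cofactor C_10 = (-1)^(1+0) * minor(1,0) = 3
Entry delta = -1 - -4 = 3
Det delta = 3 * 3 = 9
New det = -2 + 9 = 7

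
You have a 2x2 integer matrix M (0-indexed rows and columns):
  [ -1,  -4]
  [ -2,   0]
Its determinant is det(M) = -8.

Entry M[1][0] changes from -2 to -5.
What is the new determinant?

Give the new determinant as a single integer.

det is linear in row 1: changing M[1][0] by delta changes det by delta * cofactor(1,0).
Cofactor C_10 = (-1)^(1+0) * minor(1,0) = 4
Entry delta = -5 - -2 = -3
Det delta = -3 * 4 = -12
New det = -8 + -12 = -20

Answer: -20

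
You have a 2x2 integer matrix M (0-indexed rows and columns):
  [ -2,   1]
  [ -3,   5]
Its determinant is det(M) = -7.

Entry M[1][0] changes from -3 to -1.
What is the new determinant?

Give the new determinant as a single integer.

Answer: -9

Derivation:
det is linear in row 1: changing M[1][0] by delta changes det by delta * cofactor(1,0).
Cofactor C_10 = (-1)^(1+0) * minor(1,0) = -1
Entry delta = -1 - -3 = 2
Det delta = 2 * -1 = -2
New det = -7 + -2 = -9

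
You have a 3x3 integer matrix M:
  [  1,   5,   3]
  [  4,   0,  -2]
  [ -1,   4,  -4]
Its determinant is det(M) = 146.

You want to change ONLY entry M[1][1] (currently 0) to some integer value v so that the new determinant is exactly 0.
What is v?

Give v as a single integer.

Answer: 146

Derivation:
det is linear in entry M[1][1]: det = old_det + (v - 0) * C_11
Cofactor C_11 = -1
Want det = 0: 146 + (v - 0) * -1 = 0
  (v - 0) = -146 / -1 = 146
  v = 0 + (146) = 146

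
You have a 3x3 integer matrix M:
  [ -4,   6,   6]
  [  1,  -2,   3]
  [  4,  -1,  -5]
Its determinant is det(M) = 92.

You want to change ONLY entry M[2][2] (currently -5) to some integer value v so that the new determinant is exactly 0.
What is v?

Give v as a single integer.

Answer: -51

Derivation:
det is linear in entry M[2][2]: det = old_det + (v - -5) * C_22
Cofactor C_22 = 2
Want det = 0: 92 + (v - -5) * 2 = 0
  (v - -5) = -92 / 2 = -46
  v = -5 + (-46) = -51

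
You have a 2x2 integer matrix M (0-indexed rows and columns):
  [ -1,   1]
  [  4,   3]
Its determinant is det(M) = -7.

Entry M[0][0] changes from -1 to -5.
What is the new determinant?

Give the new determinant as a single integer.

Answer: -19

Derivation:
det is linear in row 0: changing M[0][0] by delta changes det by delta * cofactor(0,0).
Cofactor C_00 = (-1)^(0+0) * minor(0,0) = 3
Entry delta = -5 - -1 = -4
Det delta = -4 * 3 = -12
New det = -7 + -12 = -19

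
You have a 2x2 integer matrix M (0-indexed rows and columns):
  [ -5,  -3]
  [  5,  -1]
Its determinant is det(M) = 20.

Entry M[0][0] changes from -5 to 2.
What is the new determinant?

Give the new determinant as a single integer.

det is linear in row 0: changing M[0][0] by delta changes det by delta * cofactor(0,0).
Cofactor C_00 = (-1)^(0+0) * minor(0,0) = -1
Entry delta = 2 - -5 = 7
Det delta = 7 * -1 = -7
New det = 20 + -7 = 13

Answer: 13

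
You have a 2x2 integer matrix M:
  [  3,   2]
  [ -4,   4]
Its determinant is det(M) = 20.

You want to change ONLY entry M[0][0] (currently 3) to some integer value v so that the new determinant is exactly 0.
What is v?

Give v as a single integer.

Answer: -2

Derivation:
det is linear in entry M[0][0]: det = old_det + (v - 3) * C_00
Cofactor C_00 = 4
Want det = 0: 20 + (v - 3) * 4 = 0
  (v - 3) = -20 / 4 = -5
  v = 3 + (-5) = -2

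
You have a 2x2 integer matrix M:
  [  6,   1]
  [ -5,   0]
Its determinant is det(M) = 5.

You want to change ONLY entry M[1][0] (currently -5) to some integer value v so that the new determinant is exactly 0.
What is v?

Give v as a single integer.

det is linear in entry M[1][0]: det = old_det + (v - -5) * C_10
Cofactor C_10 = -1
Want det = 0: 5 + (v - -5) * -1 = 0
  (v - -5) = -5 / -1 = 5
  v = -5 + (5) = 0

Answer: 0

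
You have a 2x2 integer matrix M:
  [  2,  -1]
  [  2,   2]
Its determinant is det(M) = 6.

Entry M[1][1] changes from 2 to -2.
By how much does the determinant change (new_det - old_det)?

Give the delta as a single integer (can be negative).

Answer: -8

Derivation:
Cofactor C_11 = 2
Entry delta = -2 - 2 = -4
Det delta = entry_delta * cofactor = -4 * 2 = -8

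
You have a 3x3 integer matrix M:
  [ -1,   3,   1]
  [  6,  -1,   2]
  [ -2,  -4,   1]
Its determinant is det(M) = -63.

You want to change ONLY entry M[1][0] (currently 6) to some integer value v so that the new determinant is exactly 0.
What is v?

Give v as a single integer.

Answer: -3

Derivation:
det is linear in entry M[1][0]: det = old_det + (v - 6) * C_10
Cofactor C_10 = -7
Want det = 0: -63 + (v - 6) * -7 = 0
  (v - 6) = 63 / -7 = -9
  v = 6 + (-9) = -3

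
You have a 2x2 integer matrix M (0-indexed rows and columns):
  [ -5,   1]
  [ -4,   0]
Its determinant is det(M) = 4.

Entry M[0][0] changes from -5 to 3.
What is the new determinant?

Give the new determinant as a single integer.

Answer: 4

Derivation:
det is linear in row 0: changing M[0][0] by delta changes det by delta * cofactor(0,0).
Cofactor C_00 = (-1)^(0+0) * minor(0,0) = 0
Entry delta = 3 - -5 = 8
Det delta = 8 * 0 = 0
New det = 4 + 0 = 4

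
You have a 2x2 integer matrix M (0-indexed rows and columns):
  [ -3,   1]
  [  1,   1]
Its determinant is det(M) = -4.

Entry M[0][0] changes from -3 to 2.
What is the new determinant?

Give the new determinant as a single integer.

Answer: 1

Derivation:
det is linear in row 0: changing M[0][0] by delta changes det by delta * cofactor(0,0).
Cofactor C_00 = (-1)^(0+0) * minor(0,0) = 1
Entry delta = 2 - -3 = 5
Det delta = 5 * 1 = 5
New det = -4 + 5 = 1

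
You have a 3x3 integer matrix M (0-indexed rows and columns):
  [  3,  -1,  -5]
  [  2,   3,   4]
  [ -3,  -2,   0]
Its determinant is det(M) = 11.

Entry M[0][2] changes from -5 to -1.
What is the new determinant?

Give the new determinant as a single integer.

det is linear in row 0: changing M[0][2] by delta changes det by delta * cofactor(0,2).
Cofactor C_02 = (-1)^(0+2) * minor(0,2) = 5
Entry delta = -1 - -5 = 4
Det delta = 4 * 5 = 20
New det = 11 + 20 = 31

Answer: 31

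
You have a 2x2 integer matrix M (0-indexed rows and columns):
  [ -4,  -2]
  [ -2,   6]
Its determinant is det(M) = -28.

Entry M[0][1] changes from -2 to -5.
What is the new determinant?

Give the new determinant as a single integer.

Answer: -34

Derivation:
det is linear in row 0: changing M[0][1] by delta changes det by delta * cofactor(0,1).
Cofactor C_01 = (-1)^(0+1) * minor(0,1) = 2
Entry delta = -5 - -2 = -3
Det delta = -3 * 2 = -6
New det = -28 + -6 = -34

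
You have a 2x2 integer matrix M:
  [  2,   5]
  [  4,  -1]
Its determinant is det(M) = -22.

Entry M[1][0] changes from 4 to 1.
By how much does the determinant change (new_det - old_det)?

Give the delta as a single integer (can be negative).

Answer: 15

Derivation:
Cofactor C_10 = -5
Entry delta = 1 - 4 = -3
Det delta = entry_delta * cofactor = -3 * -5 = 15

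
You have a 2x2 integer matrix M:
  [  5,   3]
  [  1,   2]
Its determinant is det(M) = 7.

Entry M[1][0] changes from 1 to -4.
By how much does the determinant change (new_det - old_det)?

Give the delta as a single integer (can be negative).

Cofactor C_10 = -3
Entry delta = -4 - 1 = -5
Det delta = entry_delta * cofactor = -5 * -3 = 15

Answer: 15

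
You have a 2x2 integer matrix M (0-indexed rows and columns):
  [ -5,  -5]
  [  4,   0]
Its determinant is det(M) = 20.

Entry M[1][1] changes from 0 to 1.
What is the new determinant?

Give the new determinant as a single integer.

Answer: 15

Derivation:
det is linear in row 1: changing M[1][1] by delta changes det by delta * cofactor(1,1).
Cofactor C_11 = (-1)^(1+1) * minor(1,1) = -5
Entry delta = 1 - 0 = 1
Det delta = 1 * -5 = -5
New det = 20 + -5 = 15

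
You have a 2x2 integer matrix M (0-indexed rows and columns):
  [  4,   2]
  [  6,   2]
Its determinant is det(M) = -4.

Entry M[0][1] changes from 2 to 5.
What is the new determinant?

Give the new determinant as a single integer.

det is linear in row 0: changing M[0][1] by delta changes det by delta * cofactor(0,1).
Cofactor C_01 = (-1)^(0+1) * minor(0,1) = -6
Entry delta = 5 - 2 = 3
Det delta = 3 * -6 = -18
New det = -4 + -18 = -22

Answer: -22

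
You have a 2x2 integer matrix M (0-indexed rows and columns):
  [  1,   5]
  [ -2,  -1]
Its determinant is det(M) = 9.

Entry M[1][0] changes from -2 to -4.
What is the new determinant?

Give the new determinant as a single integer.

det is linear in row 1: changing M[1][0] by delta changes det by delta * cofactor(1,0).
Cofactor C_10 = (-1)^(1+0) * minor(1,0) = -5
Entry delta = -4 - -2 = -2
Det delta = -2 * -5 = 10
New det = 9 + 10 = 19

Answer: 19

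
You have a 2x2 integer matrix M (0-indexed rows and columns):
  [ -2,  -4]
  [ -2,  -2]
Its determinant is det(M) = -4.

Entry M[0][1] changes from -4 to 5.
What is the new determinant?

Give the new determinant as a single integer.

Answer: 14

Derivation:
det is linear in row 0: changing M[0][1] by delta changes det by delta * cofactor(0,1).
Cofactor C_01 = (-1)^(0+1) * minor(0,1) = 2
Entry delta = 5 - -4 = 9
Det delta = 9 * 2 = 18
New det = -4 + 18 = 14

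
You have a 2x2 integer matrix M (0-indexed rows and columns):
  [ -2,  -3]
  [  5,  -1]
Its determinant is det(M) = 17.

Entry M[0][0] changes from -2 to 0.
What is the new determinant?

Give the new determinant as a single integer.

Answer: 15

Derivation:
det is linear in row 0: changing M[0][0] by delta changes det by delta * cofactor(0,0).
Cofactor C_00 = (-1)^(0+0) * minor(0,0) = -1
Entry delta = 0 - -2 = 2
Det delta = 2 * -1 = -2
New det = 17 + -2 = 15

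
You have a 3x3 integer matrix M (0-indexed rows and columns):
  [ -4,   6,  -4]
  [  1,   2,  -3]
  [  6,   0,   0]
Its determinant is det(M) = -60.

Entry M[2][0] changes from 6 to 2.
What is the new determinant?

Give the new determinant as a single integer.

det is linear in row 2: changing M[2][0] by delta changes det by delta * cofactor(2,0).
Cofactor C_20 = (-1)^(2+0) * minor(2,0) = -10
Entry delta = 2 - 6 = -4
Det delta = -4 * -10 = 40
New det = -60 + 40 = -20

Answer: -20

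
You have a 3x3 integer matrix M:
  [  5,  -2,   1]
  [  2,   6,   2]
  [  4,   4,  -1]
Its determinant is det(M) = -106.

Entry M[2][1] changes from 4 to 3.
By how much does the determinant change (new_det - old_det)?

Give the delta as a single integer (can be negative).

Answer: 8

Derivation:
Cofactor C_21 = -8
Entry delta = 3 - 4 = -1
Det delta = entry_delta * cofactor = -1 * -8 = 8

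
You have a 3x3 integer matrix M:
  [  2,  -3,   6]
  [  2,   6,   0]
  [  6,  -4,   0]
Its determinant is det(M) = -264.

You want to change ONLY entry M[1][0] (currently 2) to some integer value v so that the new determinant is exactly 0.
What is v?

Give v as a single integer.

det is linear in entry M[1][0]: det = old_det + (v - 2) * C_10
Cofactor C_10 = -24
Want det = 0: -264 + (v - 2) * -24 = 0
  (v - 2) = 264 / -24 = -11
  v = 2 + (-11) = -9

Answer: -9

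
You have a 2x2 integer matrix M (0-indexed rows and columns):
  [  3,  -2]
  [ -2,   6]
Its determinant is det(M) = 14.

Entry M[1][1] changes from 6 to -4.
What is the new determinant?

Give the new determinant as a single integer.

Answer: -16

Derivation:
det is linear in row 1: changing M[1][1] by delta changes det by delta * cofactor(1,1).
Cofactor C_11 = (-1)^(1+1) * minor(1,1) = 3
Entry delta = -4 - 6 = -10
Det delta = -10 * 3 = -30
New det = 14 + -30 = -16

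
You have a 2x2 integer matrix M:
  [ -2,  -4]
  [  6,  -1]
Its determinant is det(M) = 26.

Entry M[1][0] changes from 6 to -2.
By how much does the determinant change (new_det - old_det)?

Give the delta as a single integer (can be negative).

Answer: -32

Derivation:
Cofactor C_10 = 4
Entry delta = -2 - 6 = -8
Det delta = entry_delta * cofactor = -8 * 4 = -32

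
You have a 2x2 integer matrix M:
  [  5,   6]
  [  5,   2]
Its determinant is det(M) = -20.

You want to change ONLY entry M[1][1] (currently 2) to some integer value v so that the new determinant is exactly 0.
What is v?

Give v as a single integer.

Answer: 6

Derivation:
det is linear in entry M[1][1]: det = old_det + (v - 2) * C_11
Cofactor C_11 = 5
Want det = 0: -20 + (v - 2) * 5 = 0
  (v - 2) = 20 / 5 = 4
  v = 2 + (4) = 6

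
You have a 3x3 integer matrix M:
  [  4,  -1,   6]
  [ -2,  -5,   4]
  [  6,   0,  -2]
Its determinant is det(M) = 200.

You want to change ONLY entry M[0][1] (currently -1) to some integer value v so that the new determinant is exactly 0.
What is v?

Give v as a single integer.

det is linear in entry M[0][1]: det = old_det + (v - -1) * C_01
Cofactor C_01 = 20
Want det = 0: 200 + (v - -1) * 20 = 0
  (v - -1) = -200 / 20 = -10
  v = -1 + (-10) = -11

Answer: -11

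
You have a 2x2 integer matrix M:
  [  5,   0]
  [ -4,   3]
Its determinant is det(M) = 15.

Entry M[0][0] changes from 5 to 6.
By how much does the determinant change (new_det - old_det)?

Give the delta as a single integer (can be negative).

Answer: 3

Derivation:
Cofactor C_00 = 3
Entry delta = 6 - 5 = 1
Det delta = entry_delta * cofactor = 1 * 3 = 3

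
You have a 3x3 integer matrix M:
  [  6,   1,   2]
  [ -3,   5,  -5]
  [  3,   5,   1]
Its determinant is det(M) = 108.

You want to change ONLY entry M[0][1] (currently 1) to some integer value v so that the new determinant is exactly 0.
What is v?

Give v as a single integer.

det is linear in entry M[0][1]: det = old_det + (v - 1) * C_01
Cofactor C_01 = -12
Want det = 0: 108 + (v - 1) * -12 = 0
  (v - 1) = -108 / -12 = 9
  v = 1 + (9) = 10

Answer: 10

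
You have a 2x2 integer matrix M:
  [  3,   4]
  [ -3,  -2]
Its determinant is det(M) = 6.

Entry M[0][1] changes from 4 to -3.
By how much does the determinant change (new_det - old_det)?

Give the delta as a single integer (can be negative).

Answer: -21

Derivation:
Cofactor C_01 = 3
Entry delta = -3 - 4 = -7
Det delta = entry_delta * cofactor = -7 * 3 = -21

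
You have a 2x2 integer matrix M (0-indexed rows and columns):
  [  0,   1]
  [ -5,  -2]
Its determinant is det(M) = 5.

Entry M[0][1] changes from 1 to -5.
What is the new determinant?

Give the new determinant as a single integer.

det is linear in row 0: changing M[0][1] by delta changes det by delta * cofactor(0,1).
Cofactor C_01 = (-1)^(0+1) * minor(0,1) = 5
Entry delta = -5 - 1 = -6
Det delta = -6 * 5 = -30
New det = 5 + -30 = -25

Answer: -25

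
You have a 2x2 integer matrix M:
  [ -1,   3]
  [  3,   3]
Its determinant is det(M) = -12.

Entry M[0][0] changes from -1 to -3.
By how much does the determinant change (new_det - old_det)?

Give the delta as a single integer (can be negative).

Answer: -6

Derivation:
Cofactor C_00 = 3
Entry delta = -3 - -1 = -2
Det delta = entry_delta * cofactor = -2 * 3 = -6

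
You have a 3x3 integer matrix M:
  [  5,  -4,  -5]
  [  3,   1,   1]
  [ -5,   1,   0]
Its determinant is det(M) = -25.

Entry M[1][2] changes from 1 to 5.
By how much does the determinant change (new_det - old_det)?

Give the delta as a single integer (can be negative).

Answer: 60

Derivation:
Cofactor C_12 = 15
Entry delta = 5 - 1 = 4
Det delta = entry_delta * cofactor = 4 * 15 = 60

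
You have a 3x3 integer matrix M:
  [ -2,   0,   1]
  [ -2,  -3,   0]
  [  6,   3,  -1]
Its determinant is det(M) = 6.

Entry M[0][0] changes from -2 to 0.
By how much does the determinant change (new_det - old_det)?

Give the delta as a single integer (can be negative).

Cofactor C_00 = 3
Entry delta = 0 - -2 = 2
Det delta = entry_delta * cofactor = 2 * 3 = 6

Answer: 6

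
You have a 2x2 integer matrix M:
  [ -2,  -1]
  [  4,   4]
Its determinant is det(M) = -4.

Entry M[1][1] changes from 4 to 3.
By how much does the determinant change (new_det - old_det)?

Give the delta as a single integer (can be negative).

Answer: 2

Derivation:
Cofactor C_11 = -2
Entry delta = 3 - 4 = -1
Det delta = entry_delta * cofactor = -1 * -2 = 2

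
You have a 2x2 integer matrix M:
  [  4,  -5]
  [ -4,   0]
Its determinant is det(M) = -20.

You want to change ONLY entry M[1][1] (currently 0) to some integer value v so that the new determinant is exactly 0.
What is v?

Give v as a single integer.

det is linear in entry M[1][1]: det = old_det + (v - 0) * C_11
Cofactor C_11 = 4
Want det = 0: -20 + (v - 0) * 4 = 0
  (v - 0) = 20 / 4 = 5
  v = 0 + (5) = 5

Answer: 5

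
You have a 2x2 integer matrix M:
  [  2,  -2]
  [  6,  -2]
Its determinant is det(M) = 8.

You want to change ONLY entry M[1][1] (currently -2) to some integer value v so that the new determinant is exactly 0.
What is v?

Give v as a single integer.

Answer: -6

Derivation:
det is linear in entry M[1][1]: det = old_det + (v - -2) * C_11
Cofactor C_11 = 2
Want det = 0: 8 + (v - -2) * 2 = 0
  (v - -2) = -8 / 2 = -4
  v = -2 + (-4) = -6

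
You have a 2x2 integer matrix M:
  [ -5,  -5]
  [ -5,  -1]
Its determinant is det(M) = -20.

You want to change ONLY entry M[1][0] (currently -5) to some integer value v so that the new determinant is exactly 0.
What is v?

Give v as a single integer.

Answer: -1

Derivation:
det is linear in entry M[1][0]: det = old_det + (v - -5) * C_10
Cofactor C_10 = 5
Want det = 0: -20 + (v - -5) * 5 = 0
  (v - -5) = 20 / 5 = 4
  v = -5 + (4) = -1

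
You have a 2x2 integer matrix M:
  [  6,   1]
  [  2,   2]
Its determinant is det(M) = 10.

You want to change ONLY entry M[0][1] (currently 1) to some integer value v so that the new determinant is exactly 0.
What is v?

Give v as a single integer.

det is linear in entry M[0][1]: det = old_det + (v - 1) * C_01
Cofactor C_01 = -2
Want det = 0: 10 + (v - 1) * -2 = 0
  (v - 1) = -10 / -2 = 5
  v = 1 + (5) = 6

Answer: 6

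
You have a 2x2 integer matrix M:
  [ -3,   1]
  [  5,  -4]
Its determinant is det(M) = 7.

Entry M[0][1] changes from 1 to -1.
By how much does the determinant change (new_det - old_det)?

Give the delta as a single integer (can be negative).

Cofactor C_01 = -5
Entry delta = -1 - 1 = -2
Det delta = entry_delta * cofactor = -2 * -5 = 10

Answer: 10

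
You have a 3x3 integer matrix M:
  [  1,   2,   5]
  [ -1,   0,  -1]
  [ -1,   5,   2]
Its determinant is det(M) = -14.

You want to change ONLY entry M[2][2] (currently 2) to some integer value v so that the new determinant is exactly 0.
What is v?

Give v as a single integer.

det is linear in entry M[2][2]: det = old_det + (v - 2) * C_22
Cofactor C_22 = 2
Want det = 0: -14 + (v - 2) * 2 = 0
  (v - 2) = 14 / 2 = 7
  v = 2 + (7) = 9

Answer: 9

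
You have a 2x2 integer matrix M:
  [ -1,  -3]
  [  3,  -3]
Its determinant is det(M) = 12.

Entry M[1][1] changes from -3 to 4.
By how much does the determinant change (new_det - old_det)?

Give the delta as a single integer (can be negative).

Answer: -7

Derivation:
Cofactor C_11 = -1
Entry delta = 4 - -3 = 7
Det delta = entry_delta * cofactor = 7 * -1 = -7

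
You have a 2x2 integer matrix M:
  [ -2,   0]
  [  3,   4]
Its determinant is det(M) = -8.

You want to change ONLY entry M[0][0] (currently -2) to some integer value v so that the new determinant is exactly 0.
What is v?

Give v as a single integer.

Answer: 0

Derivation:
det is linear in entry M[0][0]: det = old_det + (v - -2) * C_00
Cofactor C_00 = 4
Want det = 0: -8 + (v - -2) * 4 = 0
  (v - -2) = 8 / 4 = 2
  v = -2 + (2) = 0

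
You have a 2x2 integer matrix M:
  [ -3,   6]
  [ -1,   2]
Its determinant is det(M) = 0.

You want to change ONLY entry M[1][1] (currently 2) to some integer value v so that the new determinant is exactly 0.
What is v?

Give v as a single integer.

det is linear in entry M[1][1]: det = old_det + (v - 2) * C_11
Cofactor C_11 = -3
Want det = 0: 0 + (v - 2) * -3 = 0
  (v - 2) = 0 / -3 = 0
  v = 2 + (0) = 2

Answer: 2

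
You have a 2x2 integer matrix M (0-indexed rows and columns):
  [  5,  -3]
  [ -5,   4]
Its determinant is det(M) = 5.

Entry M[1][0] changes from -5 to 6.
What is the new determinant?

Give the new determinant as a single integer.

Answer: 38

Derivation:
det is linear in row 1: changing M[1][0] by delta changes det by delta * cofactor(1,0).
Cofactor C_10 = (-1)^(1+0) * minor(1,0) = 3
Entry delta = 6 - -5 = 11
Det delta = 11 * 3 = 33
New det = 5 + 33 = 38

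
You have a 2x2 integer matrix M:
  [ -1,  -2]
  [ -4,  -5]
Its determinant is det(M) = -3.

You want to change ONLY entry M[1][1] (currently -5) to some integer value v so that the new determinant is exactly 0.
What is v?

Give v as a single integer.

det is linear in entry M[1][1]: det = old_det + (v - -5) * C_11
Cofactor C_11 = -1
Want det = 0: -3 + (v - -5) * -1 = 0
  (v - -5) = 3 / -1 = -3
  v = -5 + (-3) = -8

Answer: -8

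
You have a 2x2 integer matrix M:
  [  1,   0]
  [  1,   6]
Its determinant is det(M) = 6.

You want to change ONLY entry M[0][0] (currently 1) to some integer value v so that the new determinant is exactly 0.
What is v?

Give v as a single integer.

Answer: 0

Derivation:
det is linear in entry M[0][0]: det = old_det + (v - 1) * C_00
Cofactor C_00 = 6
Want det = 0: 6 + (v - 1) * 6 = 0
  (v - 1) = -6 / 6 = -1
  v = 1 + (-1) = 0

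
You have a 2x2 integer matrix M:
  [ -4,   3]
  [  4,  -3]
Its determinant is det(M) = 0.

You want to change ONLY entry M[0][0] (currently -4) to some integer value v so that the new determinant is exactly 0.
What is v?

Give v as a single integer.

det is linear in entry M[0][0]: det = old_det + (v - -4) * C_00
Cofactor C_00 = -3
Want det = 0: 0 + (v - -4) * -3 = 0
  (v - -4) = 0 / -3 = 0
  v = -4 + (0) = -4

Answer: -4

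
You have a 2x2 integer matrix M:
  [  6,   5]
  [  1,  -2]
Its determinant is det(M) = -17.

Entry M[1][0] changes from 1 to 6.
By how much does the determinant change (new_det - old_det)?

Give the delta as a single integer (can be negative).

Cofactor C_10 = -5
Entry delta = 6 - 1 = 5
Det delta = entry_delta * cofactor = 5 * -5 = -25

Answer: -25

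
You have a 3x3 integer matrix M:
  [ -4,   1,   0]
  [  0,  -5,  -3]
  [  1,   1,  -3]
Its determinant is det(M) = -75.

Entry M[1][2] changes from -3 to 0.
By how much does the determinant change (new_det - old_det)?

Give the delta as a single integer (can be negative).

Answer: 15

Derivation:
Cofactor C_12 = 5
Entry delta = 0 - -3 = 3
Det delta = entry_delta * cofactor = 3 * 5 = 15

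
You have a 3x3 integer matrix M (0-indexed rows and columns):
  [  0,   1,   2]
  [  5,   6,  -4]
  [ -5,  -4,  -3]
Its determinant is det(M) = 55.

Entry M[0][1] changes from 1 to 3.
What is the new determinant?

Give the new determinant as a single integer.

det is linear in row 0: changing M[0][1] by delta changes det by delta * cofactor(0,1).
Cofactor C_01 = (-1)^(0+1) * minor(0,1) = 35
Entry delta = 3 - 1 = 2
Det delta = 2 * 35 = 70
New det = 55 + 70 = 125

Answer: 125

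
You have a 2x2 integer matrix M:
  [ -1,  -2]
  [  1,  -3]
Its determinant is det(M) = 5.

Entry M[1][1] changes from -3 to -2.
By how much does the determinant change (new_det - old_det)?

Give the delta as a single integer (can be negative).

Cofactor C_11 = -1
Entry delta = -2 - -3 = 1
Det delta = entry_delta * cofactor = 1 * -1 = -1

Answer: -1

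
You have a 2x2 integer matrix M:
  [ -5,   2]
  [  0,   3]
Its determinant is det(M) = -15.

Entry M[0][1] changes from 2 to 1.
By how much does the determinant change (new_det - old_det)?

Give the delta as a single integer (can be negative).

Answer: 0

Derivation:
Cofactor C_01 = 0
Entry delta = 1 - 2 = -1
Det delta = entry_delta * cofactor = -1 * 0 = 0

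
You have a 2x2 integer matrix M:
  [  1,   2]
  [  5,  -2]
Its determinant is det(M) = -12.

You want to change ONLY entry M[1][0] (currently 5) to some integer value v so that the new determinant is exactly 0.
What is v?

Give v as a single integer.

Answer: -1

Derivation:
det is linear in entry M[1][0]: det = old_det + (v - 5) * C_10
Cofactor C_10 = -2
Want det = 0: -12 + (v - 5) * -2 = 0
  (v - 5) = 12 / -2 = -6
  v = 5 + (-6) = -1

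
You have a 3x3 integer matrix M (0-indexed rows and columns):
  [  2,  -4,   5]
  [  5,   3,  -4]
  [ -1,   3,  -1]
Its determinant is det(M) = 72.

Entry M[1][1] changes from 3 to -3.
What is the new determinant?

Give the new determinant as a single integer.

det is linear in row 1: changing M[1][1] by delta changes det by delta * cofactor(1,1).
Cofactor C_11 = (-1)^(1+1) * minor(1,1) = 3
Entry delta = -3 - 3 = -6
Det delta = -6 * 3 = -18
New det = 72 + -18 = 54

Answer: 54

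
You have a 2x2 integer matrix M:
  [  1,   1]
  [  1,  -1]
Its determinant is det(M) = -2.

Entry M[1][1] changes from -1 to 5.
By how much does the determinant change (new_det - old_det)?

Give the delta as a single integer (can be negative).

Answer: 6

Derivation:
Cofactor C_11 = 1
Entry delta = 5 - -1 = 6
Det delta = entry_delta * cofactor = 6 * 1 = 6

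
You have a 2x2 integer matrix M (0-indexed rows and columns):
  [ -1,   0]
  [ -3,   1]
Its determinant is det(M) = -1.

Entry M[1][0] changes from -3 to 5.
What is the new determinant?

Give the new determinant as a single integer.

det is linear in row 1: changing M[1][0] by delta changes det by delta * cofactor(1,0).
Cofactor C_10 = (-1)^(1+0) * minor(1,0) = 0
Entry delta = 5 - -3 = 8
Det delta = 8 * 0 = 0
New det = -1 + 0 = -1

Answer: -1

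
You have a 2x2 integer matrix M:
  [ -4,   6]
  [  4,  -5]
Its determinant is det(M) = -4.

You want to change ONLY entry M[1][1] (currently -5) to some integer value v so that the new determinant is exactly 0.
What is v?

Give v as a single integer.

Answer: -6

Derivation:
det is linear in entry M[1][1]: det = old_det + (v - -5) * C_11
Cofactor C_11 = -4
Want det = 0: -4 + (v - -5) * -4 = 0
  (v - -5) = 4 / -4 = -1
  v = -5 + (-1) = -6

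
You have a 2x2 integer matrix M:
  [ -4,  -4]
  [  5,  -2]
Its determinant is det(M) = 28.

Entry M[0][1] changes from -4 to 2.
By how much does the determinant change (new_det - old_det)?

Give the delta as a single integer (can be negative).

Answer: -30

Derivation:
Cofactor C_01 = -5
Entry delta = 2 - -4 = 6
Det delta = entry_delta * cofactor = 6 * -5 = -30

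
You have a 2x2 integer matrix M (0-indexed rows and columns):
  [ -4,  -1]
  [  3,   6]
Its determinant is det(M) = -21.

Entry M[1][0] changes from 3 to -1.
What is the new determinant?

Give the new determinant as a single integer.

det is linear in row 1: changing M[1][0] by delta changes det by delta * cofactor(1,0).
Cofactor C_10 = (-1)^(1+0) * minor(1,0) = 1
Entry delta = -1 - 3 = -4
Det delta = -4 * 1 = -4
New det = -21 + -4 = -25

Answer: -25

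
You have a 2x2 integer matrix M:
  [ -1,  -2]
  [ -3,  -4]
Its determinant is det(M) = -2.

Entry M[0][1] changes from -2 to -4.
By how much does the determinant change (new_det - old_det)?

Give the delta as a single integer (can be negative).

Answer: -6

Derivation:
Cofactor C_01 = 3
Entry delta = -4 - -2 = -2
Det delta = entry_delta * cofactor = -2 * 3 = -6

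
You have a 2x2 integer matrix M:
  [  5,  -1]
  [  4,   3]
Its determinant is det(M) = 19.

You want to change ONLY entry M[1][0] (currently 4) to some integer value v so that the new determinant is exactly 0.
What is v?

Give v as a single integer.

det is linear in entry M[1][0]: det = old_det + (v - 4) * C_10
Cofactor C_10 = 1
Want det = 0: 19 + (v - 4) * 1 = 0
  (v - 4) = -19 / 1 = -19
  v = 4 + (-19) = -15

Answer: -15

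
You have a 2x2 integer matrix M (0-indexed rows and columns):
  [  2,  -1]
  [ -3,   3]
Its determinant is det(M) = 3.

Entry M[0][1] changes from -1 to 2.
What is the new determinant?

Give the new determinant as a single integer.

Answer: 12

Derivation:
det is linear in row 0: changing M[0][1] by delta changes det by delta * cofactor(0,1).
Cofactor C_01 = (-1)^(0+1) * minor(0,1) = 3
Entry delta = 2 - -1 = 3
Det delta = 3 * 3 = 9
New det = 3 + 9 = 12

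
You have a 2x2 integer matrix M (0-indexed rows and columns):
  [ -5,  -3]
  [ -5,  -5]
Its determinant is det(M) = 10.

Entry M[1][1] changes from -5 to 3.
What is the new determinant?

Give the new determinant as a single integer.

Answer: -30

Derivation:
det is linear in row 1: changing M[1][1] by delta changes det by delta * cofactor(1,1).
Cofactor C_11 = (-1)^(1+1) * minor(1,1) = -5
Entry delta = 3 - -5 = 8
Det delta = 8 * -5 = -40
New det = 10 + -40 = -30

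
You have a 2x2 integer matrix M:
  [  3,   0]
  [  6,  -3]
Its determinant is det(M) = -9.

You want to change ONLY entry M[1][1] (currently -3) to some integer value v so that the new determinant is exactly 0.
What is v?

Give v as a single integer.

det is linear in entry M[1][1]: det = old_det + (v - -3) * C_11
Cofactor C_11 = 3
Want det = 0: -9 + (v - -3) * 3 = 0
  (v - -3) = 9 / 3 = 3
  v = -3 + (3) = 0

Answer: 0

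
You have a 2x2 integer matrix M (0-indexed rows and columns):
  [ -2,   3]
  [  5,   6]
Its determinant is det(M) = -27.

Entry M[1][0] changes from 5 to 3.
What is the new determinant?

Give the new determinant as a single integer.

det is linear in row 1: changing M[1][0] by delta changes det by delta * cofactor(1,0).
Cofactor C_10 = (-1)^(1+0) * minor(1,0) = -3
Entry delta = 3 - 5 = -2
Det delta = -2 * -3 = 6
New det = -27 + 6 = -21

Answer: -21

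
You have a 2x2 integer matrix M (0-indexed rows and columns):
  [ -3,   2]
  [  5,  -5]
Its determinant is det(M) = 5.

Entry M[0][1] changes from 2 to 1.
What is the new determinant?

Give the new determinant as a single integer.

Answer: 10

Derivation:
det is linear in row 0: changing M[0][1] by delta changes det by delta * cofactor(0,1).
Cofactor C_01 = (-1)^(0+1) * minor(0,1) = -5
Entry delta = 1 - 2 = -1
Det delta = -1 * -5 = 5
New det = 5 + 5 = 10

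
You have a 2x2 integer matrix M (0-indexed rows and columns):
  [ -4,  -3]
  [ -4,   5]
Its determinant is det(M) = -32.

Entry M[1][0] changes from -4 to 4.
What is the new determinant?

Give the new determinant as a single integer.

Answer: -8

Derivation:
det is linear in row 1: changing M[1][0] by delta changes det by delta * cofactor(1,0).
Cofactor C_10 = (-1)^(1+0) * minor(1,0) = 3
Entry delta = 4 - -4 = 8
Det delta = 8 * 3 = 24
New det = -32 + 24 = -8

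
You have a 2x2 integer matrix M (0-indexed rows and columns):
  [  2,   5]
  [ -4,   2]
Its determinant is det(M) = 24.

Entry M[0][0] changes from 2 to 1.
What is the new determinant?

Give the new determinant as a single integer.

det is linear in row 0: changing M[0][0] by delta changes det by delta * cofactor(0,0).
Cofactor C_00 = (-1)^(0+0) * minor(0,0) = 2
Entry delta = 1 - 2 = -1
Det delta = -1 * 2 = -2
New det = 24 + -2 = 22

Answer: 22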